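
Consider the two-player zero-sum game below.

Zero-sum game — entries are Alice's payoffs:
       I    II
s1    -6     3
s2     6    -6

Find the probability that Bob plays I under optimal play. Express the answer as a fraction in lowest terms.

3/7

Row minima are -6 and -6, so Alice's maximin is -6; column maxima are 6 and 3, so Bob's minimax is 3. These differ, so the equilibrium is in mixed strategies.
Let Bob play I with probability q. Alice is indifferent when −6q + 3(1−q) = 6q − 6(1−q), giving q = 3/7.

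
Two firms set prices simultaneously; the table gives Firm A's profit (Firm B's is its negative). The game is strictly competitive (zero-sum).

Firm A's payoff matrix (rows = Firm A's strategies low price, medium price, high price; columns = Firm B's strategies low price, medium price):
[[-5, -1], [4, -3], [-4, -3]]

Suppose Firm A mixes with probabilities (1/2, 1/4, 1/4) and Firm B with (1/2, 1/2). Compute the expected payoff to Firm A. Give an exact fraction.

Against (1/2, 1/2), each row's expected payoff is low price: -3; medium price: 1/2; high price: -7/2.
Taking the (1/2, 1/4, 1/4)-weighted average: (1/2)·(-3) + (1/4)·(1/2) + (1/4)·(-7/2) = -9/4.

-9/4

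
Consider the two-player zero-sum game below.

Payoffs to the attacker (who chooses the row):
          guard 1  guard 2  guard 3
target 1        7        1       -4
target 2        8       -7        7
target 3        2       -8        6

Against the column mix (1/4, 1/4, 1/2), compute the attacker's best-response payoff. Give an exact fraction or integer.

target 1: (7)·(1/4) + (1)·(1/4) + (-4)·(1/2) = 0.
target 2: (8)·(1/4) + (-7)·(1/4) + (7)·(1/2) = 15/4.
target 3: (2)·(1/4) + (-8)·(1/4) + (6)·(1/2) = 3/2.
The best pure response is target 2 with expected payoff 15/4.

15/4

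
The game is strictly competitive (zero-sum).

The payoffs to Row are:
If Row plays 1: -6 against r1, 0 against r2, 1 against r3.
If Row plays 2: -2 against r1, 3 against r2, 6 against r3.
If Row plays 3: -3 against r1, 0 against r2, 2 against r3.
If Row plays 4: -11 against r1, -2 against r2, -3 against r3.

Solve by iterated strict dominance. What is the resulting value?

Row 1 is strictly dominated by row 2 (-2>-6, 3>0, 6>1); eliminate 1.
Row 4 is strictly dominated by row 2 (-2>-11, 3>-2, 6>-3); eliminate 4.
Column r3 is strictly dominated by r1 for Column (-2<6, -3<2); eliminate r3.
Row 3 is strictly dominated by row 2 (-2>-3, 3>0); eliminate 3.
Column r2 is strictly dominated by r1 for Column (-2<3); eliminate r2.
Only (2, r1) remains, with payoff -2.

-2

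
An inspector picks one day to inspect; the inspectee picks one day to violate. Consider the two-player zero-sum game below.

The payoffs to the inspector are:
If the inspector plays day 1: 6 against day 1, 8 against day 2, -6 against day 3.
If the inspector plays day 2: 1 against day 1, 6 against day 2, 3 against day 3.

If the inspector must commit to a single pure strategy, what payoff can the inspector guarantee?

The worst-case payoff for each row is day 1: -6, day 2: 1.
The best of these is 1.

1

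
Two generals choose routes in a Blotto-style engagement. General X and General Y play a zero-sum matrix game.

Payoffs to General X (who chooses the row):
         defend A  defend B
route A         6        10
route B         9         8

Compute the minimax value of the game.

Row minima are 6 and 8, so General X's maximin is 8; column maxima are 9 and 10, so General Y's minimax is 9. These differ, so the equilibrium is in mixed strategies.
Let General X play route A with probability p. General Y is indifferent when 6p + 9(1−p) = 10p + 8(1−p), giving p = 1/5.
Let General Y play defend A with probability q. General X is indifferent when 6q + 10(1−q) = 9q + 8(1−q), giving q = 2/5.
The value is 6·(2/5) + (10)·(3/5) = 42/5.

42/5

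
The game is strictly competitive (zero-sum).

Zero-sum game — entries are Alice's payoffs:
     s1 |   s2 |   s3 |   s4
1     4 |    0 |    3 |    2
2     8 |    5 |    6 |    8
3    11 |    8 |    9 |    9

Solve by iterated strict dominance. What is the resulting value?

Column s1 is strictly dominated by s2 for Bob (0<4, 5<8, 8<11); eliminate s1.
Column s4 is strictly dominated by s2 for Bob (0<2, 5<8, 8<9); eliminate s4.
Column s3 is strictly dominated by s2 for Bob (0<3, 5<6, 8<9); eliminate s3.
Row 2 is strictly dominated by row 3 (8>5); eliminate 2.
Row 1 is strictly dominated by row 3 (8>0); eliminate 1.
Only (3, s2) remains, with payoff 8.

8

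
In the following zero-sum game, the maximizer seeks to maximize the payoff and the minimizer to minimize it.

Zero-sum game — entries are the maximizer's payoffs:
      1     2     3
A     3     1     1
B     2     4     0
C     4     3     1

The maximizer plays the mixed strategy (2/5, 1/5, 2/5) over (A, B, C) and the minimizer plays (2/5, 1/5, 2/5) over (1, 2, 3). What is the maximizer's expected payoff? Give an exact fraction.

Against (2/5, 1/5, 2/5), each row's expected payoff is A: 9/5; B: 8/5; C: 13/5.
Taking the (2/5, 1/5, 2/5)-weighted average: (2/5)·(9/5) + (1/5)·(8/5) + (2/5)·(13/5) = 52/25.

52/25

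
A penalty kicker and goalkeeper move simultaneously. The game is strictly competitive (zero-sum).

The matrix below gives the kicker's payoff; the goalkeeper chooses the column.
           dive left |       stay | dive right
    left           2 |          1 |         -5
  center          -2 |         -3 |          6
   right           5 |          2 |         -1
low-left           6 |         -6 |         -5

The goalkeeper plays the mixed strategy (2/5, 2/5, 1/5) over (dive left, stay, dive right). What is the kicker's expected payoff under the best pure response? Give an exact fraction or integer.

13/5

left: (2)·(2/5) + (1)·(2/5) + (-5)·(1/5) = 1/5.
center: (-2)·(2/5) + (-3)·(2/5) + (6)·(1/5) = -4/5.
right: (5)·(2/5) + (2)·(2/5) + (-1)·(1/5) = 13/5.
low-left: (6)·(2/5) + (-6)·(2/5) + (-5)·(1/5) = -1.
The best pure response is right with expected payoff 13/5.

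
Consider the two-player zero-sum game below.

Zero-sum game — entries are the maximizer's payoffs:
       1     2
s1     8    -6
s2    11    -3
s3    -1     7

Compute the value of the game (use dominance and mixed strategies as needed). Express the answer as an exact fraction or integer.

Row s1 is strictly dominated by row s2, so the maximizer never plays it.
The remaining 2×2 game on (s2, s3) × (1, 2) has no saddle point. Let the maximizer play s2 with probability p; indifference gives 11p − (1−p) = −3p + 7(1−p), so p = 4/11.
Similarly the minimizer's optimal q on 1 is 5/11, and the value is 11·(5/11) + (-3)·(6/11) = 37/11.

37/11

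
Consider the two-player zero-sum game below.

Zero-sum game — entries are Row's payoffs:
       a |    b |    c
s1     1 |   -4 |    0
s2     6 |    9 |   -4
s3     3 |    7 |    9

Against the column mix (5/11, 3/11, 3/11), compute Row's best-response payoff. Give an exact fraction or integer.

s1: (1)·(5/11) + (-4)·(3/11) + (0)·(3/11) = -7/11.
s2: (6)·(5/11) + (9)·(3/11) + (-4)·(3/11) = 45/11.
s3: (3)·(5/11) + (7)·(3/11) + (9)·(3/11) = 63/11.
The best pure response is s3 with expected payoff 63/11.

63/11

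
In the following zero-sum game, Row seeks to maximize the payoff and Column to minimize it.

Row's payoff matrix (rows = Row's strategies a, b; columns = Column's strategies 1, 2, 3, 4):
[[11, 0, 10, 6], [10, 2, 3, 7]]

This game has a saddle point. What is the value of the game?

Row minima: 0, 2 → Row's maximin is 2.
Column maxima: 11, 2, 10, 7 → Column's minimax is 2.
They coincide at (b, 2), so the value is 2.

2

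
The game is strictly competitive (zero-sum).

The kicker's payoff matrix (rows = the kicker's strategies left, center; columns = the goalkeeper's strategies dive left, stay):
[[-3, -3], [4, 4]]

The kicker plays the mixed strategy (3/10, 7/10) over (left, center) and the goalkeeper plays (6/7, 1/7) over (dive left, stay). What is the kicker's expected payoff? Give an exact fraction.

19/10

Against (6/7, 1/7), each row's expected payoff is left: -3; center: 4.
Taking the (3/10, 7/10)-weighted average: (3/10)·(-3) + (7/10)·(4) = 19/10.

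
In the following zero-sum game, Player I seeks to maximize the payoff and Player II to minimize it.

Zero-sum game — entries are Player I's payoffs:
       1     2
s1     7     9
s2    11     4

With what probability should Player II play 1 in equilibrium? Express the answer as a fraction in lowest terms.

5/9

Row minima are 7 and 4, so Player I's maximin is 7; column maxima are 11 and 9, so Player II's minimax is 9. These differ, so the equilibrium is in mixed strategies.
Let Player II play 1 with probability q. Player I is indifferent when 7q + 9(1−q) = 11q + 4(1−q), giving q = 5/9.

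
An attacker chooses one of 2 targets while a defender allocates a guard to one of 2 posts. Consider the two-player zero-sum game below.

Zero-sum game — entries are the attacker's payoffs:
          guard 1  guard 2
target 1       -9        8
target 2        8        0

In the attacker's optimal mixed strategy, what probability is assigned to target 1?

8/25

Row minima are -9 and 0, so the attacker's maximin is 0; column maxima are 8 and 8, so the defender's minimax is 8. These differ, so the equilibrium is in mixed strategies.
Let the attacker play target 1 with probability p. The defender is indifferent when −9p + 8(1−p) = 8p, giving p = 8/25.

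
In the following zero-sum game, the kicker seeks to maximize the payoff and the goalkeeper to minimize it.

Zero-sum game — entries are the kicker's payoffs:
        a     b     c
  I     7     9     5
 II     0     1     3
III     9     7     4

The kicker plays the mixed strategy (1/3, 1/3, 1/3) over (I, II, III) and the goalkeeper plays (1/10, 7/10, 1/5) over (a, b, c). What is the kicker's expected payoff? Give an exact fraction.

53/10

Against (1/10, 7/10, 1/5), each row's expected payoff is I: 8; II: 13/10; III: 33/5.
Taking the (1/3, 1/3, 1/3)-weighted average: (1/3)·(8) + (1/3)·(13/10) + (1/3)·(33/5) = 53/10.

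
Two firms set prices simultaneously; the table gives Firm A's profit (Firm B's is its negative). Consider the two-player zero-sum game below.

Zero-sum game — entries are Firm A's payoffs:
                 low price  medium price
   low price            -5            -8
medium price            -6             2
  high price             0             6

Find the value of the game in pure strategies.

Row minima: -8, -6, 0 → Firm A's maximin is 0.
Column maxima: 0, 6 → Firm B's minimax is 0.
They coincide at (high price, low price), so the value is 0.

0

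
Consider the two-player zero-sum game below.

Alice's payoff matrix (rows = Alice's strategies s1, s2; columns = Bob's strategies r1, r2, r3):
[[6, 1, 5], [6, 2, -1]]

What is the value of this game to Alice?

Column r1 is strictly dominated by r2 for Bob (it gives Alice more in every row).
The remaining 2×2 game on (s1, s2) × (r2, r3) has no saddle point. Let Alice play s1 with probability p; indifference gives p + 2(1−p) = 5p − (1−p), so p = 3/7.
Similarly Bob's optimal q on r2 is 6/7, and the value is 1·(6/7) + (5)·(1/7) = 11/7.

11/7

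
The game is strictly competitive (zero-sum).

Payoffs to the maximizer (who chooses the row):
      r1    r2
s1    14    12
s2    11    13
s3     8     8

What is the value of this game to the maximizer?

25/2

Row s3 is strictly dominated by row s1, so the maximizer never plays it.
The remaining 2×2 game on (s1, s2) × (r1, r2) has no saddle point. Let the maximizer play s1 with probability p; indifference gives 14p + 11(1−p) = 12p + 13(1−p), so p = 1/2.
Similarly the minimizer's optimal q on r1 is 1/4, and the value is 14·(1/4) + (12)·(3/4) = 25/2.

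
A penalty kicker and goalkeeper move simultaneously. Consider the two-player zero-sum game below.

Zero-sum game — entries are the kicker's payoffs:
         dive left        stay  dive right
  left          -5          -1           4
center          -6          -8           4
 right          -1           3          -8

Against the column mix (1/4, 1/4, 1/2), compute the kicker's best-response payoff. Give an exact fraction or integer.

left: (-5)·(1/4) + (-1)·(1/4) + (4)·(1/2) = 1/2.
center: (-6)·(1/4) + (-8)·(1/4) + (4)·(1/2) = -3/2.
right: (-1)·(1/4) + (3)·(1/4) + (-8)·(1/2) = -7/2.
The best pure response is left with expected payoff 1/2.

1/2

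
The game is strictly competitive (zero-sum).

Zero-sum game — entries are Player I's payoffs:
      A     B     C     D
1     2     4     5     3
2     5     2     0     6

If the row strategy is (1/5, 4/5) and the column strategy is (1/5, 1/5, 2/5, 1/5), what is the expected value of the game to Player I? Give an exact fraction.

71/25

Against (1/5, 1/5, 2/5, 1/5), each row's expected payoff is 1: 19/5; 2: 13/5.
Taking the (1/5, 4/5)-weighted average: (1/5)·(19/5) + (4/5)·(13/5) = 71/25.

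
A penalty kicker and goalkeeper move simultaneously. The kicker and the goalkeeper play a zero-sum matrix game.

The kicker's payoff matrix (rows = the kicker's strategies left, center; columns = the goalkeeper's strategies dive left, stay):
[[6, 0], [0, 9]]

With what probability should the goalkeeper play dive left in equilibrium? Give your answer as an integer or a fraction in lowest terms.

Row minima are 0 and 0, so the kicker's maximin is 0; column maxima are 6 and 9, so the goalkeeper's minimax is 6. These differ, so the equilibrium is in mixed strategies.
Let the goalkeeper play dive left with probability q. The kicker is indifferent when 6q = 9(1−q), giving q = 3/5.

3/5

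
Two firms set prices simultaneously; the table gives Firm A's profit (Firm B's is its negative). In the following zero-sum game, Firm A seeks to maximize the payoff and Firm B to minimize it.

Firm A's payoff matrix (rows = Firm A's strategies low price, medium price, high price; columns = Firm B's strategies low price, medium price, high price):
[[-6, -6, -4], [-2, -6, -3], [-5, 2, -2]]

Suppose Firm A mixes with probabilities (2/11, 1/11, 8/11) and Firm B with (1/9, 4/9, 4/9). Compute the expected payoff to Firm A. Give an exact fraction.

-170/99

Against (1/9, 4/9, 4/9), each row's expected payoff is low price: -46/9; medium price: -38/9; high price: -5/9.
Taking the (2/11, 1/11, 8/11)-weighted average: (2/11)·(-46/9) + (1/11)·(-38/9) + (8/11)·(-5/9) = -170/99.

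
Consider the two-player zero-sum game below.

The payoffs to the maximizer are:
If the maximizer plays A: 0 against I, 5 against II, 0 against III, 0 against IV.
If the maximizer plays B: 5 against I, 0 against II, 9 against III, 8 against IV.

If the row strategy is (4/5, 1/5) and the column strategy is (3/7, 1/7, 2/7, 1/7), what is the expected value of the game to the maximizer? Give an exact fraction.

Against (3/7, 1/7, 2/7, 1/7), each row's expected payoff is A: 5/7; B: 41/7.
Taking the (4/5, 1/5)-weighted average: (4/5)·(5/7) + (1/5)·(41/7) = 61/35.

61/35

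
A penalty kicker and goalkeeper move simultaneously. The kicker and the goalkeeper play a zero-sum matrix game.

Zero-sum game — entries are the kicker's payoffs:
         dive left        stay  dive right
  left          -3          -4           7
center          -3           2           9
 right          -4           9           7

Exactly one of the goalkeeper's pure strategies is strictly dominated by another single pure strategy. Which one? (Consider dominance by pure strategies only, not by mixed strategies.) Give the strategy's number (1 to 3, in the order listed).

3

The goalkeeper prefers columns that give the kicker less. Compare dive right with dive left: -3 < 7, -3 < 9, -4 < 7.
So dive left strictly dominates dive right for the goalkeeper; dive right is strictly dominated.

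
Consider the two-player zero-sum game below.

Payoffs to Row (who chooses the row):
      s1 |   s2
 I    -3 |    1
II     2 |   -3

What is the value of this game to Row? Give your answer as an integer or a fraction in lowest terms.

Row minima are -3 and -3, so Row's maximin is -3; column maxima are 2 and 1, so Column's minimax is 1. These differ, so the equilibrium is in mixed strategies.
Let Row play I with probability p. Column is indifferent when −3p + 2(1−p) = p − 3(1−p), giving p = 5/9.
Let Column play s1 with probability q. Row is indifferent when −3q + (1−q) = 2q − 3(1−q), giving q = 4/9.
The value is -3·(4/9) + (1)·(5/9) = -7/9.

-7/9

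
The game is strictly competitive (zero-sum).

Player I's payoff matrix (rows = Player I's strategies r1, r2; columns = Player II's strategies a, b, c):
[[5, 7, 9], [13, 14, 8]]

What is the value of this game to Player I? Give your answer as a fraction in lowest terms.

77/9

Column b is strictly dominated by a for Player II (it gives Player I more in every row).
The remaining 2×2 game on (r1, r2) × (a, c) has no saddle point. Let Player I play r1 with probability p; indifference gives 5p + 13(1−p) = 9p + 8(1−p), so p = 5/9.
Similarly Player II's optimal q on a is 1/9, and the value is 5·(1/9) + (9)·(8/9) = 77/9.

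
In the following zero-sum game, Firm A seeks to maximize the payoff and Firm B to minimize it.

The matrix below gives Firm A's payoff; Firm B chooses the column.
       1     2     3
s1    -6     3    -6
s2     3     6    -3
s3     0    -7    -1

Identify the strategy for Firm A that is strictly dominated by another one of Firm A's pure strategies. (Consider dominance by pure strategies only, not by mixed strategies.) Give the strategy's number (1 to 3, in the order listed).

1

Compare s1 with s2: 3 > -6, 6 > 3, -3 > -6.
So s2 strictly dominates s1 for Firm A; s1 is strictly dominated.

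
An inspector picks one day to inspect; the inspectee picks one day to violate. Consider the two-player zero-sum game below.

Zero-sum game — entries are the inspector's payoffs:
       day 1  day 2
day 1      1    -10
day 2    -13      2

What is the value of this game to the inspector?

-64/13

Row minima are -10 and -13, so the inspector's maximin is -10; column maxima are 1 and 2, so the inspectee's minimax is 1. These differ, so the equilibrium is in mixed strategies.
Let the inspector play day 1 with probability p. The inspectee is indifferent when p − 13(1−p) = −10p + 2(1−p), giving p = 15/26.
Let the inspectee play day 1 with probability q. The inspector is indifferent when q − 10(1−q) = −13q + 2(1−q), giving q = 6/13.
The value is 1·(6/13) + (-10)·(7/13) = -64/13.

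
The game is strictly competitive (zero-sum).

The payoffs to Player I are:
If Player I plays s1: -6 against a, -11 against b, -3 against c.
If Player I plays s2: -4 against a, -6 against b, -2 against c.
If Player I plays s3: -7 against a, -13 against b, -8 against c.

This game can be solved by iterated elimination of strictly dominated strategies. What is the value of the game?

Column a is strictly dominated by b for Player II (-11<-6, -6<-4, -13<-7); eliminate a.
Row s3 is strictly dominated by row s1 (-11>-13, -3>-8); eliminate s3.
Row s1 is strictly dominated by row s2 (-6>-11, -2>-3); eliminate s1.
Column c is strictly dominated by b for Player II (-6<-2); eliminate c.
Only (s2, b) remains, with payoff -6.

-6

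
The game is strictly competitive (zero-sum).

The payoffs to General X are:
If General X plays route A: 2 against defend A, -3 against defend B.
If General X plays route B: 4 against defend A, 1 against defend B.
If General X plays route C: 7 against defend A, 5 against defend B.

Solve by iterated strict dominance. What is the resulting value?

Column defend A is strictly dominated by defend B for General Y (-3<2, 1<4, 5<7); eliminate defend A.
Row route B is strictly dominated by row route C (5>1); eliminate route B.
Row route A is strictly dominated by row route C (5>-3); eliminate route A.
Only (route C, defend B) remains, with payoff 5.

5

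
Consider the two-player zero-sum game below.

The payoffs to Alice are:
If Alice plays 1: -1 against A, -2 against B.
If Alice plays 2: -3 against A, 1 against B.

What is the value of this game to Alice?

-7/5

Row minima are -2 and -3, so Alice's maximin is -2; column maxima are -1 and 1, so Bob's minimax is -1. These differ, so the equilibrium is in mixed strategies.
Let Alice play 1 with probability p. Bob is indifferent when −p − 3(1−p) = −2p + (1−p), giving p = 4/5.
Let Bob play A with probability q. Alice is indifferent when −q − 2(1−q) = −3q + (1−q), giving q = 3/5.
The value is -1·(3/5) + (-2)·(2/5) = -7/5.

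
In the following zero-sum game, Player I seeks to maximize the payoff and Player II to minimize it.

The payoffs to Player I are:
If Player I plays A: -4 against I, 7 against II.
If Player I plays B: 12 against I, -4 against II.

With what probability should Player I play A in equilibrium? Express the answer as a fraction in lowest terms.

16/27

Row minima are -4 and -4, so Player I's maximin is -4; column maxima are 12 and 7, so Player II's minimax is 7. These differ, so the equilibrium is in mixed strategies.
Let Player I play A with probability p. Player II is indifferent when −4p + 12(1−p) = 7p − 4(1−p), giving p = 16/27.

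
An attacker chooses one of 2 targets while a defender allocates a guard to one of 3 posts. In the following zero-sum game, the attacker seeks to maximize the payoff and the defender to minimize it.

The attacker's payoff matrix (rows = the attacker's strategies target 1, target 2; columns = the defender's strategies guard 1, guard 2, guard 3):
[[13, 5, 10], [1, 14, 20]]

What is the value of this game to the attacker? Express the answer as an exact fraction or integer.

Column guard 3 is strictly dominated by guard 2 for the defender (it gives the attacker more in every row).
The remaining 2×2 game on (target 1, target 2) × (guard 1, guard 2) has no saddle point. Let the attacker play target 1 with probability p; indifference gives 13p + (1−p) = 5p + 14(1−p), so p = 13/21.
Similarly the defender's optimal q on guard 1 is 3/7, and the value is 13·(3/7) + (5)·(4/7) = 59/7.

59/7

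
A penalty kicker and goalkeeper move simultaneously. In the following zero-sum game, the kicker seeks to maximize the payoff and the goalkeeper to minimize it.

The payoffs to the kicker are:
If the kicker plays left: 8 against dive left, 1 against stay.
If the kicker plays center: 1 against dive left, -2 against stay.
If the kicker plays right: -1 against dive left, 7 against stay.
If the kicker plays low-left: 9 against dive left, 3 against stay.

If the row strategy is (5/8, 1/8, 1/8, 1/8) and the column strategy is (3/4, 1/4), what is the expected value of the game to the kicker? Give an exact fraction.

5

Against (3/4, 1/4), each row's expected payoff is left: 25/4; center: 1/4; right: 1; low-left: 15/2.
Taking the (5/8, 1/8, 1/8, 1/8)-weighted average: (5/8)·(25/4) + (1/8)·(1/4) + (1/8)·(1) + (1/8)·(15/2) = 5.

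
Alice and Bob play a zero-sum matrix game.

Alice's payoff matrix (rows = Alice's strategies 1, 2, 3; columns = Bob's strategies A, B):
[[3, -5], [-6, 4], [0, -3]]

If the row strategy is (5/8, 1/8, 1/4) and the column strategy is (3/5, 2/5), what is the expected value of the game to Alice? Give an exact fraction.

Against (3/5, 2/5), each row's expected payoff is 1: -1/5; 2: -2; 3: -6/5.
Taking the (5/8, 1/8, 1/4)-weighted average: (5/8)·(-1/5) + (1/8)·(-2) + (1/4)·(-6/5) = -27/40.

-27/40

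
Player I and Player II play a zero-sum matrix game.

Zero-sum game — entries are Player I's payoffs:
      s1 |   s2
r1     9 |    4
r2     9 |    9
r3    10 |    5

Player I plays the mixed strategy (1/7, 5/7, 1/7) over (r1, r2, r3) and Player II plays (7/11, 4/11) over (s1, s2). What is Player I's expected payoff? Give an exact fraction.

664/77

Against (7/11, 4/11), each row's expected payoff is r1: 79/11; r2: 9; r3: 90/11.
Taking the (1/7, 5/7, 1/7)-weighted average: (1/7)·(79/11) + (5/7)·(9) + (1/7)·(90/11) = 664/77.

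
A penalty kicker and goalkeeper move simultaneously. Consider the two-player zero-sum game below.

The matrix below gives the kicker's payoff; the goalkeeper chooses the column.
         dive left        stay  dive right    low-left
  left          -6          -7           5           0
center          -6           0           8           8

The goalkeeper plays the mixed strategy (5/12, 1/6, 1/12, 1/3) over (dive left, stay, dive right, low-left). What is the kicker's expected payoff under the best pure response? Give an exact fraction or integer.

left: (-6)·(5/12) + (-7)·(1/6) + (5)·(1/12) + (0)·(1/3) = -13/4.
center: (-6)·(5/12) + (0)·(1/6) + (8)·(1/12) + (8)·(1/3) = 5/6.
The best pure response is center with expected payoff 5/6.

5/6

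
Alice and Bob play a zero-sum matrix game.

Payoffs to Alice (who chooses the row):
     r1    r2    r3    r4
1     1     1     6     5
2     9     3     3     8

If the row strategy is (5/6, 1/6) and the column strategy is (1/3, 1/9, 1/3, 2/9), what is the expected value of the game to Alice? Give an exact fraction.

Against (1/3, 1/9, 1/3, 2/9), each row's expected payoff is 1: 32/9; 2: 55/9.
Taking the (5/6, 1/6)-weighted average: (5/6)·(32/9) + (1/6)·(55/9) = 215/54.

215/54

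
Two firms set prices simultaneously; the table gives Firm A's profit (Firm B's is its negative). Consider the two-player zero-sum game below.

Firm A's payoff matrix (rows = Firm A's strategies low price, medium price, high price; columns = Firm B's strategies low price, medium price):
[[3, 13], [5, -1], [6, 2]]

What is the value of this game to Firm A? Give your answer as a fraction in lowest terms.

36/7

Row medium price is strictly dominated by row high price, so Firm A never plays it.
The remaining 2×2 game on (low price, high price) × (low price, medium price) has no saddle point. Let Firm A play low price with probability p; indifference gives 3p + 6(1−p) = 13p + 2(1−p), so p = 2/7.
Similarly Firm B's optimal q on low price is 11/14, and the value is 3·(11/14) + (13)·(3/14) = 36/7.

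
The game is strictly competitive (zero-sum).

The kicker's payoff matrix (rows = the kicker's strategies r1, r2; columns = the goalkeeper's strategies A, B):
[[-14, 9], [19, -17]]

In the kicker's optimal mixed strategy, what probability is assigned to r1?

Row minima are -14 and -17, so the kicker's maximin is -14; column maxima are 19 and 9, so the goalkeeper's minimax is 9. These differ, so the equilibrium is in mixed strategies.
Let the kicker play r1 with probability p. The goalkeeper is indifferent when −14p + 19(1−p) = 9p − 17(1−p), giving p = 36/59.

36/59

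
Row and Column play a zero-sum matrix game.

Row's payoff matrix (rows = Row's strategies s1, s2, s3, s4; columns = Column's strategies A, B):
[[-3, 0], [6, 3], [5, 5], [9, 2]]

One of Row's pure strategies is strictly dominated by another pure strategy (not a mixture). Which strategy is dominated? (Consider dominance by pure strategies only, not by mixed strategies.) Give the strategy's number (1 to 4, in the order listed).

Compare s1 with s2: 6 > -3, 3 > 0.
So s2 strictly dominates s1 for Row; s1 is strictly dominated.

1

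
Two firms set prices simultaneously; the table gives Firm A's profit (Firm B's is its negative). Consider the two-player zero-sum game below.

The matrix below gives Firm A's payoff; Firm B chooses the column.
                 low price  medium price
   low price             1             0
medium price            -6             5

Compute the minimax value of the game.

5/12

Row minima are 0 and -6, so Firm A's maximin is 0; column maxima are 1 and 5, so Firm B's minimax is 1. These differ, so the equilibrium is in mixed strategies.
Let Firm A play low price with probability p. Firm B is indifferent when p − 6(1−p) = 5(1−p), giving p = 11/12.
Let Firm B play low price with probability q. Firm A is indifferent when q = −6q + 5(1−q), giving q = 5/12.
The value is 1·(5/12) + (0)·(7/12) = 5/12.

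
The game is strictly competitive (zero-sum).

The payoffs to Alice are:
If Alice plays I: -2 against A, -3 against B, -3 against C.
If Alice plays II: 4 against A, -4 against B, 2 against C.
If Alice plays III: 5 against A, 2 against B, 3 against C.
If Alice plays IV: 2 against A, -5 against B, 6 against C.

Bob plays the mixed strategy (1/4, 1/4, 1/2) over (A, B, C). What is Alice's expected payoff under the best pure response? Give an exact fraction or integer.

I: (-2)·(1/4) + (-3)·(1/4) + (-3)·(1/2) = -11/4.
II: (4)·(1/4) + (-4)·(1/4) + (2)·(1/2) = 1.
III: (5)·(1/4) + (2)·(1/4) + (3)·(1/2) = 13/4.
IV: (2)·(1/4) + (-5)·(1/4) + (6)·(1/2) = 9/4.
The best pure response is III with expected payoff 13/4.

13/4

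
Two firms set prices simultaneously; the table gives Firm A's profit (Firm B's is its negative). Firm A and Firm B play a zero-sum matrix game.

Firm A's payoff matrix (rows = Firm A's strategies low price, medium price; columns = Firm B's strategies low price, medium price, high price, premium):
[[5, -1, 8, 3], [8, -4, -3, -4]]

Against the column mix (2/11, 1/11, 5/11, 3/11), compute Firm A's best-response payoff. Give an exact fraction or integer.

low price: (5)·(2/11) + (-1)·(1/11) + (8)·(5/11) + (3)·(3/11) = 58/11.
medium price: (8)·(2/11) + (-4)·(1/11) + (-3)·(5/11) + (-4)·(3/11) = -15/11.
The best pure response is low price with expected payoff 58/11.

58/11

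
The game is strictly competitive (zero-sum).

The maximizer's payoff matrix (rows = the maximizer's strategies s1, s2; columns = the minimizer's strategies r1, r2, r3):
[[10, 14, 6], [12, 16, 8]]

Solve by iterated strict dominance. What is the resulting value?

8

Column r1 is strictly dominated by r3 for the minimizer (6<10, 8<12); eliminate r1.
Column r2 is strictly dominated by r3 for the minimizer (6<14, 8<16); eliminate r2.
Row s1 is strictly dominated by row s2 (8>6); eliminate s1.
Only (s2, r3) remains, with payoff 8.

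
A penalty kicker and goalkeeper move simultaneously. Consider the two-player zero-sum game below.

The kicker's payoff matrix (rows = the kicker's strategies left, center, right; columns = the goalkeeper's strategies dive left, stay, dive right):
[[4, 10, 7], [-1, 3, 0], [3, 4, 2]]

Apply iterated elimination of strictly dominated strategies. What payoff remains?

4

Column stay is strictly dominated by dive left for the goalkeeper (4<10, -1<3, 3<4); eliminate stay.
Row center is strictly dominated by row left (4>-1, 7>0); eliminate center.
Row right is strictly dominated by row left (4>3, 7>2); eliminate right.
Column dive right is strictly dominated by dive left for the goalkeeper (4<7); eliminate dive right.
Only (left, dive left) remains, with payoff 4.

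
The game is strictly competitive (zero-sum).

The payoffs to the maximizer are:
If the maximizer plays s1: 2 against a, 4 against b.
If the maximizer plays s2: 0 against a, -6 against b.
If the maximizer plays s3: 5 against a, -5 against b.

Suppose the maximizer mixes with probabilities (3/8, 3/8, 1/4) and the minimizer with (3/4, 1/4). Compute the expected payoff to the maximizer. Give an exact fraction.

1

Against (3/4, 1/4), each row's expected payoff is s1: 5/2; s2: -3/2; s3: 5/2.
Taking the (3/8, 3/8, 1/4)-weighted average: (3/8)·(5/2) + (3/8)·(-3/2) + (1/4)·(5/2) = 1.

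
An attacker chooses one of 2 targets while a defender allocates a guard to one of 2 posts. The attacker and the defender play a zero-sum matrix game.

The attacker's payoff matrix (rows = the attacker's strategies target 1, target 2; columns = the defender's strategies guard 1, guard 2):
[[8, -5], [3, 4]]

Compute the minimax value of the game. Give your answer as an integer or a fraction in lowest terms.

Row minima are -5 and 3, so the attacker's maximin is 3; column maxima are 8 and 4, so the defender's minimax is 4. These differ, so the equilibrium is in mixed strategies.
Let the attacker play target 1 with probability p. The defender is indifferent when 8p + 3(1−p) = −5p + 4(1−p), giving p = 1/14.
Let the defender play guard 1 with probability q. The attacker is indifferent when 8q − 5(1−q) = 3q + 4(1−q), giving q = 9/14.
The value is 8·(9/14) + (-5)·(5/14) = 47/14.

47/14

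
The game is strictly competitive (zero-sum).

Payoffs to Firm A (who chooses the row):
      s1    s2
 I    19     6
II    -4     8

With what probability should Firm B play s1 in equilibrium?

2/25

Row minima are 6 and -4, so Firm A's maximin is 6; column maxima are 19 and 8, so Firm B's minimax is 8. These differ, so the equilibrium is in mixed strategies.
Let Firm B play s1 with probability q. Firm A is indifferent when 19q + 6(1−q) = −4q + 8(1−q), giving q = 2/25.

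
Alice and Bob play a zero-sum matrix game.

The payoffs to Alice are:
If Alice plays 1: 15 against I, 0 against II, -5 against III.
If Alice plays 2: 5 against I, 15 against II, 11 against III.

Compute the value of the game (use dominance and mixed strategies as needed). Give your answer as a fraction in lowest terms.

Column II is strictly dominated by III for Bob (it gives Alice more in every row).
The remaining 2×2 game on (1, 2) × (I, III) has no saddle point. Let Alice play 1 with probability p; indifference gives 15p + 5(1−p) = −5p + 11(1−p), so p = 3/13.
Similarly Bob's optimal q on I is 8/13, and the value is 15·(8/13) + (-5)·(5/13) = 95/13.

95/13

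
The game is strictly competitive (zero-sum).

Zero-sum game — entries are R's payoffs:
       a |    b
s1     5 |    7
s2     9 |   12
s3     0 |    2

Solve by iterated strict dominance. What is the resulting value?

Row s3 is strictly dominated by row s1 (5>0, 7>2); eliminate s3.
Row s1 is strictly dominated by row s2 (9>5, 12>7); eliminate s1.
Column b is strictly dominated by a for C (9<12); eliminate b.
Only (s2, a) remains, with payoff 9.

9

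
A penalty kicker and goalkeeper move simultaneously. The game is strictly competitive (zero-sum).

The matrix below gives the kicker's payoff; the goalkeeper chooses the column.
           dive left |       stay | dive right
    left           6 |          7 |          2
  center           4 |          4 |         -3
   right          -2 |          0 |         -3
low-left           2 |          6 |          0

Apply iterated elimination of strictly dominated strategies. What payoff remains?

Row center is strictly dominated by row left (6>4, 7>4, 2>-3); eliminate center.
Column stay is strictly dominated by dive left for the goalkeeper (6<7, -2<0, 2<6); eliminate stay.
Column dive left is strictly dominated by dive right for the goalkeeper (2<6, -3<-2, 0<2); eliminate dive left.
Row low-left is strictly dominated by row left (2>0); eliminate low-left.
Row right is strictly dominated by row left (2>-3); eliminate right.
Only (left, dive right) remains, with payoff 2.

2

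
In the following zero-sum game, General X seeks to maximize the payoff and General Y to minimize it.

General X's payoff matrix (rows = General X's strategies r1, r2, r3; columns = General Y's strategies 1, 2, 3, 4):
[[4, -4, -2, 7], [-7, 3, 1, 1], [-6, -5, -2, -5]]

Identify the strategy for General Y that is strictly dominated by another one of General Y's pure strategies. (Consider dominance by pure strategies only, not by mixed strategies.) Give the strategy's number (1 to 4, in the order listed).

General Y prefers columns that give General X less. Compare 4 with 1: 4 < 7, -7 < 1, -6 < -5.
So 1 strictly dominates 4 for General Y; 4 is strictly dominated.

4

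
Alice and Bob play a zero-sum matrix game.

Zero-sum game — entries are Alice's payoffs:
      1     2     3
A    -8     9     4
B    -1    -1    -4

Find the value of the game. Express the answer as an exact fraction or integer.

Column 2 is strictly dominated by 3 for Bob (it gives Alice more in every row).
The remaining 2×2 game on (A, B) × (1, 3) has no saddle point. Let Alice play A with probability p; indifference gives −8p − (1−p) = 4p − 4(1−p), so p = 1/5.
Similarly Bob's optimal q on 1 is 8/15, and the value is -8·(8/15) + (4)·(7/15) = -12/5.

-12/5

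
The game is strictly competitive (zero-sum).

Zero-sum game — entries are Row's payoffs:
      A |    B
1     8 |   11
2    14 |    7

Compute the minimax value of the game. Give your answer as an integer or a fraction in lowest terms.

Row minima are 8 and 7, so Row's maximin is 8; column maxima are 14 and 11, so Column's minimax is 11. These differ, so the equilibrium is in mixed strategies.
Let Row play 1 with probability p. Column is indifferent when 8p + 14(1−p) = 11p + 7(1−p), giving p = 7/10.
Let Column play A with probability q. Row is indifferent when 8q + 11(1−q) = 14q + 7(1−q), giving q = 2/5.
The value is 8·(2/5) + (11)·(3/5) = 49/5.

49/5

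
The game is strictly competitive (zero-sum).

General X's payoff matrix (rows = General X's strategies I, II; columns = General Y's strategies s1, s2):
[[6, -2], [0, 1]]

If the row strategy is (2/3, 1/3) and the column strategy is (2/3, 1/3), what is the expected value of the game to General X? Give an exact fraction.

Against (2/3, 1/3), each row's expected payoff is I: 10/3; II: 1/3.
Taking the (2/3, 1/3)-weighted average: (2/3)·(10/3) + (1/3)·(1/3) = 7/3.

7/3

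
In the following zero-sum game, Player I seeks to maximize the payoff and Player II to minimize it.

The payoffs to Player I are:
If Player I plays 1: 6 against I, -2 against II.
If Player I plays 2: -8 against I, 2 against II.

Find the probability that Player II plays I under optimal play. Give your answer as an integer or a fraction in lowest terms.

2/9

Row minima are -2 and -8, so Player I's maximin is -2; column maxima are 6 and 2, so Player II's minimax is 2. These differ, so the equilibrium is in mixed strategies.
Let Player II play I with probability q. Player I is indifferent when 6q − 2(1−q) = −8q + 2(1−q), giving q = 2/9.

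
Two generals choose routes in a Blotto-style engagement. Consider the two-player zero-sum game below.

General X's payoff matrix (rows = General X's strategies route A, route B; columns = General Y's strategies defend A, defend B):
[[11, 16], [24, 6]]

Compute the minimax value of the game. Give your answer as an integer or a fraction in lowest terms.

Row minima are 11 and 6, so General X's maximin is 11; column maxima are 24 and 16, so General Y's minimax is 16. These differ, so the equilibrium is in mixed strategies.
Let General X play route A with probability p. General Y is indifferent when 11p + 24(1−p) = 16p + 6(1−p), giving p = 18/23.
Let General Y play defend A with probability q. General X is indifferent when 11q + 16(1−q) = 24q + 6(1−q), giving q = 10/23.
The value is 11·(10/23) + (16)·(13/23) = 318/23.

318/23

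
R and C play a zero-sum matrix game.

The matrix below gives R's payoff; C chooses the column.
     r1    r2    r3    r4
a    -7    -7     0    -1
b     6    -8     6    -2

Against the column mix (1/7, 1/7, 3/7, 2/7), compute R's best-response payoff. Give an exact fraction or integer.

12/7

a: (-7)·(1/7) + (-7)·(1/7) + (0)·(3/7) + (-1)·(2/7) = -16/7.
b: (6)·(1/7) + (-8)·(1/7) + (6)·(3/7) + (-2)·(2/7) = 12/7.
The best pure response is b with expected payoff 12/7.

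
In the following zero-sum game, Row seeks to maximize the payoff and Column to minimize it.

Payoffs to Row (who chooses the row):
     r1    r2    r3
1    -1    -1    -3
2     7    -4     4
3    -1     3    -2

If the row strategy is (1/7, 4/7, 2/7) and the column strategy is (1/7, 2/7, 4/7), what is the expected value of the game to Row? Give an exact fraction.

39/49

Against (1/7, 2/7, 4/7), each row's expected payoff is 1: -15/7; 2: 15/7; 3: -3/7.
Taking the (1/7, 4/7, 2/7)-weighted average: (1/7)·(-15/7) + (4/7)·(15/7) + (2/7)·(-3/7) = 39/49.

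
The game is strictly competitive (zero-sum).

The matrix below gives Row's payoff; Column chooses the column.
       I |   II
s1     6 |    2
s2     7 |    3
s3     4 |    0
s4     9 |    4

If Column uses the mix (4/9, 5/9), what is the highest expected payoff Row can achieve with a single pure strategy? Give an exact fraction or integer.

56/9

s1: (6)·(4/9) + (2)·(5/9) = 34/9.
s2: (7)·(4/9) + (3)·(5/9) = 43/9.
s3: (4)·(4/9) + (0)·(5/9) = 16/9.
s4: (9)·(4/9) + (4)·(5/9) = 56/9.
The best pure response is s4 with expected payoff 56/9.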